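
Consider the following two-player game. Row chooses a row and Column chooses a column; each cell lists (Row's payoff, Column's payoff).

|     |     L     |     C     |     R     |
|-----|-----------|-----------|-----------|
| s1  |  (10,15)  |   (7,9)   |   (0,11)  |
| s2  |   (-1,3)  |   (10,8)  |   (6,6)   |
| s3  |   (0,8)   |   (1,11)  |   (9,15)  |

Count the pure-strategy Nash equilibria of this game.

3

(s1, L): Row gets 10 (best alternative 0); Column gets 15 (best alternative 11). Neither deviates — NE.
(s2, C): Row gets 10 (best alternative 7); Column gets 8 (best alternative 6). Neither deviates — NE.
(s3, R): Row gets 9 (best alternative 6); Column gets 15 (best alternative 11). Neither deviates — NE.
(s2, L) is not a NE: Row would switch to s1 (10 > -1).
No other cell survives both best-response checks, so there are 3 pure NE.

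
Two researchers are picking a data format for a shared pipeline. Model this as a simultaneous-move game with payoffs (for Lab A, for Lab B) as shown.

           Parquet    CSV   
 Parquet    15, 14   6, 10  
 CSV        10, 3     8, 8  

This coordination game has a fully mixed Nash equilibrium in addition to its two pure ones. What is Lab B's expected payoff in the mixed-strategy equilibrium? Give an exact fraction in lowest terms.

Lab A mixes with probability p on Parquet, chosen so Lab B is indifferent: 14p + 3(1−p) = 10p + 8(1−p) gives p = 5/9.
Lab B's expected payoff is 14·5/9 + 3·4/9 = 82/9.

82/9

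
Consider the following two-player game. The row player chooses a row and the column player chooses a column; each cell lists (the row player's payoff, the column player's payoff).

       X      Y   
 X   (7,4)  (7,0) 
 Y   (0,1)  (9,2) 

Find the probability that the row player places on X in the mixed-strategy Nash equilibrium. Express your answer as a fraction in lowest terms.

The row player's mix p on X must make the column player indifferent between X and Y.
The column player's payoff from X: 4p + 1(1−p). From Y: 0p + 2(1−p).
Set equal: 4p = 1(1−p) → p = 1/5.

1/5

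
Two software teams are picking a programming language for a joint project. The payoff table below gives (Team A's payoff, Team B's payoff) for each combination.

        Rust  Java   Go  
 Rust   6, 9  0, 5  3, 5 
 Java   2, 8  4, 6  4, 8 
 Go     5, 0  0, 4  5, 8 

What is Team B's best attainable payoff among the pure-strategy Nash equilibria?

Both Rust is a pure NE (Team A: 6 ≥ 5; Team B: 9 ≥ 5). Team B gets 9.
Both Go is a pure NE (Team A: 5 ≥ 4; Team B: 8 ≥ 4). Team B gets 8.
Every other cell has a profitable deviation for at least one player. Highest of {9, 8} is 9.

9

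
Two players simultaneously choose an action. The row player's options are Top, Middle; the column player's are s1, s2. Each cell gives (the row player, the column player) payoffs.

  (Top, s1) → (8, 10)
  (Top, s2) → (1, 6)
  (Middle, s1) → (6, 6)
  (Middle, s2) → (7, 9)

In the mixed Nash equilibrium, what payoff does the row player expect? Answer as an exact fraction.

The column player mixes with probability q on s1, chosen so the row player is indifferent: 8q + 1(1−q) = 6q + 7(1−q) gives q = 3/4.
The row player's expected payoff (from either row, since indifferent) is 8·3/4 + 1·1/4 = 25/4.

25/4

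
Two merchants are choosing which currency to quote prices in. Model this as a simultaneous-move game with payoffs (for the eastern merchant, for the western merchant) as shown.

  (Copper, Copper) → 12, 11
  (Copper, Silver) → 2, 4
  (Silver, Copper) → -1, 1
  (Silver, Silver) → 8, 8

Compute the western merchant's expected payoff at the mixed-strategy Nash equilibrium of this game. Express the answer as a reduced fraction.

The eastern merchant mixes with probability p on Copper, chosen so the western merchant is indifferent: 11p + 1(1−p) = 4p + 8(1−p) gives p = 1/2.
The western merchant's expected payoff is 11·1/2 + 1·1/2 = 6.

6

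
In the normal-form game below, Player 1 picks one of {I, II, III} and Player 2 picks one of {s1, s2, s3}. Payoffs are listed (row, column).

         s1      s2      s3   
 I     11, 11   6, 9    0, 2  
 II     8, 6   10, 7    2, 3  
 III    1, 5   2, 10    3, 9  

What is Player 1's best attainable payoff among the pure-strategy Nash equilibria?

11

(I, s1) is a pure NE (Player 1: 11 ≥ 8; Player 2: 11 ≥ 9). Player 1 gets 11.
(II, s2) is a pure NE (Player 1: 10 ≥ 6; Player 2: 7 ≥ 6). Player 1 gets 10.
Every other cell has a profitable deviation for at least one player. Highest of {11, 10} is 11.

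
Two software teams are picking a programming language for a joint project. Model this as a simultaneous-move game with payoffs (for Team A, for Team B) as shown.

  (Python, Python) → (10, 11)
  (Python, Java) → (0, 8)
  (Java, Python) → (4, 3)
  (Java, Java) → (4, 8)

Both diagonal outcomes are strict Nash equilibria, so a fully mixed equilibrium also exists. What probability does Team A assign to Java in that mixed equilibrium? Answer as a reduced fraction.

Team A's mix p on Python must make Team B indifferent between Python and Java.
Team B's payoff from Python: 11p + 3(1−p). From Java: 8p + 8(1−p).
Set equal: 3p = 5(1−p) → p = 5/8.
Probability on Java is 1 − 5/8 = 3/8.

3/8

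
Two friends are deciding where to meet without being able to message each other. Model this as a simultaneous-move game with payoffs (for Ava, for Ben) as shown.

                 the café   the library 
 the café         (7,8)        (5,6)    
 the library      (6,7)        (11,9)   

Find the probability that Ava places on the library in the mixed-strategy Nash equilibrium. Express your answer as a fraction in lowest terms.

Ava's mix p on the café must make Ben indifferent between the café and the library.
Ben's payoff from the café: 8p + 7(1−p). From the library: 6p + 9(1−p).
Set equal: 2p = 2(1−p) → p = 2/4 = 1/2.
Probability on the library is 1 − 1/2 = 1/2.

1/2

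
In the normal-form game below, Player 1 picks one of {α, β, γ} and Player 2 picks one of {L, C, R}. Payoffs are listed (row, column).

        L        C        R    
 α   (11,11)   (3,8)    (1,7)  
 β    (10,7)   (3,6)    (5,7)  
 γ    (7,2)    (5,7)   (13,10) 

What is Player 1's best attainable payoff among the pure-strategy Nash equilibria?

(α, L) is a pure NE (Player 1: 11 ≥ 10; Player 2: 11 ≥ 8). Player 1 gets 11.
(γ, R) is a pure NE (Player 1: 13 ≥ 5; Player 2: 10 ≥ 7). Player 1 gets 13.
Every other cell has a profitable deviation for at least one player. Highest of {11, 13} is 13.

13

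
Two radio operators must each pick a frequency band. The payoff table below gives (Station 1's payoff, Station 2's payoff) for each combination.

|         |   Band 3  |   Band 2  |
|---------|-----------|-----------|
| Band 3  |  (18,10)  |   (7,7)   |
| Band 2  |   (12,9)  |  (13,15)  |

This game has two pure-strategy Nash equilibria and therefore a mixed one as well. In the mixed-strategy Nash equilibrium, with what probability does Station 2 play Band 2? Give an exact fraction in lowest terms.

Station 2's mix q on Band 3 must make Station 1 indifferent between Band 3 and Band 2.
Station 1's payoff from Band 3: 18q + 7(1−q). From Band 2: 12q + 13(1−q).
Set equal: 6q = 6(1−q) → q = 6/12 = 1/2.
Probability on Band 2 is 1 − 1/2 = 1/2.

1/2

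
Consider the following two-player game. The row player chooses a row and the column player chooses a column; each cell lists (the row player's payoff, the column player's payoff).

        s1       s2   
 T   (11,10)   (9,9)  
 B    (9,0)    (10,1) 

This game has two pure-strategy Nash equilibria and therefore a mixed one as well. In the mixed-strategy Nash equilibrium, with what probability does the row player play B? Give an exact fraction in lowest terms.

1/2

The row player's mix p on T must make the column player indifferent between s1 and s2.
The column player's payoff from s1: 10p + 0(1−p). From s2: 9p + 1(1−p).
Set equal: 1p = 1(1−p) → p = 1/2.
Probability on B is 1 − 1/2 = 1/2.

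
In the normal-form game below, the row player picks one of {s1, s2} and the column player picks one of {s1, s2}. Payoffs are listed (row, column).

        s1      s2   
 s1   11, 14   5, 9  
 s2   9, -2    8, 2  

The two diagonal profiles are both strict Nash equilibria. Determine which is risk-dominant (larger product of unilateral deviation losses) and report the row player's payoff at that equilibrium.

8

At both s1: the row player loses 11 − 9 = 2 by deviating; the column player loses 14 − 9 = 5. Product = 2·5 = 10.
At both s2: the row player loses 8 − 5 = 3 by deviating; the column player loses 2 − (-2) = 4. Product = 3·4 = 12.
12 > 10, so both s2 is risk-dominant. The row player's payoff there is 8.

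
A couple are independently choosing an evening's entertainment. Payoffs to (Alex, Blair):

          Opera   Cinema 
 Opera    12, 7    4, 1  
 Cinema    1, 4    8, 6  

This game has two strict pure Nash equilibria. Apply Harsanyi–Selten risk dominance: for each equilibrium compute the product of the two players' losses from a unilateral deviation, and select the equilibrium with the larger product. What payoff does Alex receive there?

12

At both Opera: Alex loses 12 − 1 = 11 by deviating; Blair loses 7 − 1 = 6. Product = 11·6 = 66.
At both Cinema: Alex loses 8 − 4 = 4 by deviating; Blair loses 6 − 4 = 2. Product = 4·2 = 8.
66 > 8, so both Opera is risk-dominant. Alex's payoff there is 12.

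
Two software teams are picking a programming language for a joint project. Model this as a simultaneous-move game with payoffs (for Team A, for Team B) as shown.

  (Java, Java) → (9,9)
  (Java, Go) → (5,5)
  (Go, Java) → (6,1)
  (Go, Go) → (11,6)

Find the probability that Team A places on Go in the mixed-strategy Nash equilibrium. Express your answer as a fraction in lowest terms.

Team A's mix p on Java must make Team B indifferent between Java and Go.
Team B's payoff from Java: 9p + 1(1−p). From Go: 5p + 6(1−p).
Set equal: 4p = 5(1−p) → p = 5/9.
Probability on Go is 1 − 5/9 = 4/9.

4/9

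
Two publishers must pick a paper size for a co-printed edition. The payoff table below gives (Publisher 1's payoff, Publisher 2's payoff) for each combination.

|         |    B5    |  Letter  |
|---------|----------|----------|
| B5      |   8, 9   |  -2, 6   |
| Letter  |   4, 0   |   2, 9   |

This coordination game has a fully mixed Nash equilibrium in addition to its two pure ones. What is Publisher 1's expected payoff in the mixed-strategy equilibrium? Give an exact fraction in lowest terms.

Publisher 2 mixes with probability q on B5, chosen so Publisher 1 is indifferent: 8q + (-2)(1−q) = 4q + 2(1−q) gives q = 1/2.
Publisher 1's expected payoff (from either row, since indifferent) is 8·1/2 + (-2)·1/2 = 3.

3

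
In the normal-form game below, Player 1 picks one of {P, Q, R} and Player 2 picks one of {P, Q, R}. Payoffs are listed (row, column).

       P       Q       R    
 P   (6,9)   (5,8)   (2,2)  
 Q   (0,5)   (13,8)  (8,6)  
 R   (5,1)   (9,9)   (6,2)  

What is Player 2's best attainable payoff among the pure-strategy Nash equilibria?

Both P is a pure NE (Player 1: 6 ≥ 5; Player 2: 9 ≥ 8). Player 2 gets 9.
Both Q is a pure NE (Player 1: 13 ≥ 9; Player 2: 8 ≥ 6). Player 2 gets 8.
Every other cell has a profitable deviation for at least one player. Highest of {9, 8} is 9.

9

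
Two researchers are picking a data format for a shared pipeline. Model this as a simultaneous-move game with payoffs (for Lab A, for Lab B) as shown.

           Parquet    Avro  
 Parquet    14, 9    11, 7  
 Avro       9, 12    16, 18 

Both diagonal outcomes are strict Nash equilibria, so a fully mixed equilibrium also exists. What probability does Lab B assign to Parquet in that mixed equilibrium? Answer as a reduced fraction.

Lab B's mix q on Parquet must make Lab A indifferent between Parquet and Avro.
Lab A's payoff from Parquet: 14q + 11(1−q). From Avro: 9q + 16(1−q).
Set equal: 5q = 5(1−q) → q = 5/10 = 1/2.

1/2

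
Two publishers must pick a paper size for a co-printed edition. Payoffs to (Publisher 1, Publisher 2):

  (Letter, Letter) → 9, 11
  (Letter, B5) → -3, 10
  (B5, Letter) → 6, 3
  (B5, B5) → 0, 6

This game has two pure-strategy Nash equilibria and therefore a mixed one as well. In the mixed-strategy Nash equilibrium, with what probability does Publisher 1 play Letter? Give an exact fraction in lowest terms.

3/4

Publisher 1's mix p on Letter must make Publisher 2 indifferent between Letter and B5.
Publisher 2's payoff from Letter: 11p + 3(1−p). From B5: 10p + 6(1−p).
Set equal: 1p = 3(1−p) → p = 3/4.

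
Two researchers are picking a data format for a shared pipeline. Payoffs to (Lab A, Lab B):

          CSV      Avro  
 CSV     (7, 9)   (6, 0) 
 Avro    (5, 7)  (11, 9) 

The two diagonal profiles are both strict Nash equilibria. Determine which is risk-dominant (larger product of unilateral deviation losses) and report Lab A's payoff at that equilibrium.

7

At both CSV: Lab A loses 7 − 5 = 2 by deviating; Lab B loses 9 − 0 = 9. Product = 2·9 = 18.
At both Avro: Lab A loses 11 − 6 = 5 by deviating; Lab B loses 9 − 7 = 2. Product = 5·2 = 10.
18 > 10, so both CSV is risk-dominant. Lab A's payoff there is 7.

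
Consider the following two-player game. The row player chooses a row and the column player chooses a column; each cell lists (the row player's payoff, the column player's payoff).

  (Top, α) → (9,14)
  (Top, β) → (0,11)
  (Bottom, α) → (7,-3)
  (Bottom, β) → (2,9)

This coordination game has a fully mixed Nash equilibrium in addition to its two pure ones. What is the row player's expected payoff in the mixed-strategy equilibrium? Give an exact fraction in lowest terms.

9/2

The column player mixes with probability q on α, chosen so the row player is indifferent: 9q + 0(1−q) = 7q + 2(1−q) gives q = 1/2.
The row player's expected payoff (from either row, since indifferent) is 9·1/2 + 0·1/2 = 9/2.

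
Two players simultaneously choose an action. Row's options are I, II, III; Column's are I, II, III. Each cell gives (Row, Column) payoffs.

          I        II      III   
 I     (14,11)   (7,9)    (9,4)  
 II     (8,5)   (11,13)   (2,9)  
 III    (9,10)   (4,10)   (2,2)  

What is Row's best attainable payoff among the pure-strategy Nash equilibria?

Both I is a pure NE (Row: 14 ≥ 9; Column: 11 ≥ 9). Row gets 14.
Both II is a pure NE (Row: 11 ≥ 7; Column: 13 ≥ 9). Row gets 11.
Every other cell has a profitable deviation for at least one player. Highest of {14, 11} is 14.

14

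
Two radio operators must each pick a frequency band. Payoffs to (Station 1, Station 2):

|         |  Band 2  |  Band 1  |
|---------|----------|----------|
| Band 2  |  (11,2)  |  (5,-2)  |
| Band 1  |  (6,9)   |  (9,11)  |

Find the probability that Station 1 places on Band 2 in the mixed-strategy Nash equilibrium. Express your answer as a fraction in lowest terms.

Station 1's mix p on Band 2 must make Station 2 indifferent between Band 2 and Band 1.
Station 2's payoff from Band 2: 2p + 9(1−p). From Band 1: (-2)p + 11(1−p).
Set equal: 4p = 2(1−p) → p = 2/6 = 1/3.

1/3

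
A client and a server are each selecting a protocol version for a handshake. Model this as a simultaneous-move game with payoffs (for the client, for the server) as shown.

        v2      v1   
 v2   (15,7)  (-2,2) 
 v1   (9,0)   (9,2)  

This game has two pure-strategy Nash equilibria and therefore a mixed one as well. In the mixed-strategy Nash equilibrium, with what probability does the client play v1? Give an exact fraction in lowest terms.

5/7

The client's mix p on v2 must make the server indifferent between v2 and v1.
The server's payoff from v2: 7p + 0(1−p). From v1: 2p + 2(1−p).
Set equal: 5p = 2(1−p) → p = 2/7.
Probability on v1 is 1 − 2/7 = 5/7.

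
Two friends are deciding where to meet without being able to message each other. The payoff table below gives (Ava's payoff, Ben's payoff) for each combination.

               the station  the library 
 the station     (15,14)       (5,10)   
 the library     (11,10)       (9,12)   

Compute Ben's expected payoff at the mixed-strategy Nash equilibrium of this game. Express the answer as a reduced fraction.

34/3

Ava mixes with probability p on the station, chosen so Ben is indifferent: 14p + 10(1−p) = 10p + 12(1−p) gives p = 1/3.
Ben's expected payoff is 14·1/3 + 10·2/3 = 34/3.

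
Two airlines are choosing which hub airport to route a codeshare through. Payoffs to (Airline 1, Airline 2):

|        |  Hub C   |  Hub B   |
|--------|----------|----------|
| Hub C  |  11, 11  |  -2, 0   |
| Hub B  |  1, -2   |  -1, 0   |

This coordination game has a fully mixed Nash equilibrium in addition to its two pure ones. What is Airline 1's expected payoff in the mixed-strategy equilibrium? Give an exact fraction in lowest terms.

Airline 2 mixes with probability q on Hub C, chosen so Airline 1 is indifferent: 11q + (-2)(1−q) = 1q + (-1)(1−q) gives q = 1/11.
Airline 1's expected payoff (from either row, since indifferent) is 11·1/11 + (-2)·10/11 = -9/11.

-9/11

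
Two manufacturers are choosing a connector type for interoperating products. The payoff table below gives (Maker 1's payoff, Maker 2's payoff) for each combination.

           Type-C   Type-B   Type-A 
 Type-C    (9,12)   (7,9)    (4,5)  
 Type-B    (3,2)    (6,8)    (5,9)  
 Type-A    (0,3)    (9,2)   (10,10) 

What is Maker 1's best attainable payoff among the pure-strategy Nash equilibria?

Both Type-C is a pure NE (Maker 1: 9 ≥ 3; Maker 2: 12 ≥ 9). Maker 1 gets 9.
Both Type-A is a pure NE (Maker 1: 10 ≥ 5; Maker 2: 10 ≥ 3). Maker 1 gets 10.
Every other cell has a profitable deviation for at least one player. Highest of {9, 10} is 10.

10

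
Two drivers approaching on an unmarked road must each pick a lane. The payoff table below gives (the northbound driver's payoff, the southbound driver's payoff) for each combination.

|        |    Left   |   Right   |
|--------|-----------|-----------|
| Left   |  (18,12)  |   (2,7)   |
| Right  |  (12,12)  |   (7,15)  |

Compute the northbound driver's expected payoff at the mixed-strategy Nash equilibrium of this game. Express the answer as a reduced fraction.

The southbound driver mixes with probability q on Left, chosen so the northbound driver is indifferent: 18q + 2(1−q) = 12q + 7(1−q) gives q = 5/11.
The northbound driver's expected payoff (from either row, since indifferent) is 18·5/11 + 2·6/11 = 102/11.

102/11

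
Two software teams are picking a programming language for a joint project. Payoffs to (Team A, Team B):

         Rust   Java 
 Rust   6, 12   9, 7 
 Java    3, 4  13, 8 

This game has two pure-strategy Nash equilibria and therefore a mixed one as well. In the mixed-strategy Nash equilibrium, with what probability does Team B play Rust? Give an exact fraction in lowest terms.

4/7

Team B's mix q on Rust must make Team A indifferent between Rust and Java.
Team A's payoff from Rust: 6q + 9(1−q). From Java: 3q + 13(1−q).
Set equal: 3q = 4(1−q) → q = 4/7.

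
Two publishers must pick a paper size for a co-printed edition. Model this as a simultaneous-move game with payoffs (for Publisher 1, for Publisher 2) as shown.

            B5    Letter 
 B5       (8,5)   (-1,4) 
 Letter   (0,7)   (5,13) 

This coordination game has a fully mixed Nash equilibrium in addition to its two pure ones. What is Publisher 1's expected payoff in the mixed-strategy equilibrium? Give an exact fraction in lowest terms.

Publisher 2 mixes with probability q on B5, chosen so Publisher 1 is indifferent: 8q + (-1)(1−q) = 0q + 5(1−q) gives q = 3/7.
Publisher 1's expected payoff (from either row, since indifferent) is 8·3/7 + (-1)·4/7 = 20/7.

20/7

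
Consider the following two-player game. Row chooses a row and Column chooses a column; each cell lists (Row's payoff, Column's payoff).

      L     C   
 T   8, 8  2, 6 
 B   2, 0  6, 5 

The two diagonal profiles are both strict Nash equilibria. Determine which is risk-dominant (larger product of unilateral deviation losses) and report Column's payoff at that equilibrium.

At (T, L): Row loses 8 − 2 = 6 by deviating; Column loses 8 − 6 = 2. Product = 6·2 = 12.
At (B, C): Row loses 6 − 2 = 4 by deviating; Column loses 5 − 0 = 5. Product = 4·5 = 20.
20 > 12, so (B, C) is risk-dominant. Column's payoff there is 5.

5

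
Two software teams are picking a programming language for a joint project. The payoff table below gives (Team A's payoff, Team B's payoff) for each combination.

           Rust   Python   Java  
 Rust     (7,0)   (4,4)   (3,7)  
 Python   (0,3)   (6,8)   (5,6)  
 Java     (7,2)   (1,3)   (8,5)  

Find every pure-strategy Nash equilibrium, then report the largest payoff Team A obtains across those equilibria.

Both Python is a pure NE (Team A: 6 ≥ 4; Team B: 8 ≥ 6). Team A gets 6.
Both Java is a pure NE (Team A: 8 ≥ 5; Team B: 5 ≥ 3). Team A gets 8.
Every other cell has a profitable deviation for at least one player. Highest of {6, 8} is 8.

8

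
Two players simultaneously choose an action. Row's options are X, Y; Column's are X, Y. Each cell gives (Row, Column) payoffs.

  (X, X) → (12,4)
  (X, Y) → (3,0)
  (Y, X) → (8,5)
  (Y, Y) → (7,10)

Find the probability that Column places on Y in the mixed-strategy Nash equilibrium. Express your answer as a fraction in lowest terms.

Column's mix q on X must make Row indifferent between X and Y.
Row's payoff from X: 12q + 3(1−q). From Y: 8q + 7(1−q).
Set equal: 4q = 4(1−q) → q = 4/8 = 1/2.
Probability on Y is 1 − 1/2 = 1/2.

1/2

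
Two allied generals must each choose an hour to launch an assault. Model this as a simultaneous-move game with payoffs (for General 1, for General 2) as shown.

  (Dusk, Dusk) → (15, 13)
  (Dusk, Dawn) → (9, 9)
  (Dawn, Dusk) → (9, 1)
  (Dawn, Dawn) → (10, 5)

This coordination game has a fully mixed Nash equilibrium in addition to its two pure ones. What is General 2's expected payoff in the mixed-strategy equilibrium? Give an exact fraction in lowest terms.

7

General 1 mixes with probability p on Dusk, chosen so General 2 is indifferent: 13p + 1(1−p) = 9p + 5(1−p) gives p = 1/2.
General 2's expected payoff is 13·1/2 + 1·1/2 = 7.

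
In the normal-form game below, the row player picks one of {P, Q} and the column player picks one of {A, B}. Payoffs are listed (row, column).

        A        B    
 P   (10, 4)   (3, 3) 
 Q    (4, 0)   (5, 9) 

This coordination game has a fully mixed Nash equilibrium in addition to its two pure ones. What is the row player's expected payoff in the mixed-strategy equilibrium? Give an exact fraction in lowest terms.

19/4

The column player mixes with probability q on A, chosen so the row player is indifferent: 10q + 3(1−q) = 4q + 5(1−q) gives q = 1/4.
The row player's expected payoff (from either row, since indifferent) is 10·1/4 + 3·3/4 = 19/4.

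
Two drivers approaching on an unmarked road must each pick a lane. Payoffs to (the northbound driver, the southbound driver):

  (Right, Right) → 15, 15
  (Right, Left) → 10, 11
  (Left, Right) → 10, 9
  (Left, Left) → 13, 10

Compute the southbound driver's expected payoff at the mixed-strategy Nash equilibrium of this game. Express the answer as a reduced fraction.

The northbound driver mixes with probability p on Right, chosen so the southbound driver is indifferent: 15p + 9(1−p) = 11p + 10(1−p) gives p = 1/5.
The southbound driver's expected payoff is 15·1/5 + 9·4/5 = 51/5.

51/5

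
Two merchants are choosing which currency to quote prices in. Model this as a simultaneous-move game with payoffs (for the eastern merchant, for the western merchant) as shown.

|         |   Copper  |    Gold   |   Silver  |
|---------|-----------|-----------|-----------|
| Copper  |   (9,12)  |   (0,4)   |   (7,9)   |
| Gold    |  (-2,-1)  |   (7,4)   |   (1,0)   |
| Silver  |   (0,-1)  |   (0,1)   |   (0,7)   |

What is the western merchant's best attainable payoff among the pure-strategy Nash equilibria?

12

Both Copper is a pure NE (the eastern merchant: 9 ≥ 0; the western merchant: 12 ≥ 9). The western merchant gets 12.
Both Gold is a pure NE (the eastern merchant: 7 ≥ 0; the western merchant: 4 ≥ 0). The western merchant gets 4.
Every other cell has a profitable deviation for at least one player. Highest of {12, 4} is 12.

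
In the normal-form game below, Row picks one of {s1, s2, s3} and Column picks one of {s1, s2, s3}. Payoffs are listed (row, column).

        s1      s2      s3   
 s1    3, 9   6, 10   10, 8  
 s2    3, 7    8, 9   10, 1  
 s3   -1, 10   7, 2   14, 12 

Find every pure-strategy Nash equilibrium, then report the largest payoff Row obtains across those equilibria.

14

Both s2 is a pure NE (Row: 8 ≥ 7; Column: 9 ≥ 7). Row gets 8.
Both s3 is a pure NE (Row: 14 ≥ 10; Column: 12 ≥ 10). Row gets 14.
Every other cell has a profitable deviation for at least one player. Highest of {8, 14} is 14.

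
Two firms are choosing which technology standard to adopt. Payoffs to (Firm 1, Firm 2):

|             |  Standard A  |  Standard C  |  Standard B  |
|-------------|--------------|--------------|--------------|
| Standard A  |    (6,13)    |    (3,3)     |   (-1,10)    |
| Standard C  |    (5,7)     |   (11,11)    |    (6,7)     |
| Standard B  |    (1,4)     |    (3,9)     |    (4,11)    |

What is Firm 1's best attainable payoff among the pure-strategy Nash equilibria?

11

Both Standard A is a pure NE (Firm 1: 6 ≥ 5; Firm 2: 13 ≥ 10). Firm 1 gets 6.
Both Standard C is a pure NE (Firm 1: 11 ≥ 3; Firm 2: 11 ≥ 7). Firm 1 gets 11.
Every other cell has a profitable deviation for at least one player. Highest of {6, 11} is 11.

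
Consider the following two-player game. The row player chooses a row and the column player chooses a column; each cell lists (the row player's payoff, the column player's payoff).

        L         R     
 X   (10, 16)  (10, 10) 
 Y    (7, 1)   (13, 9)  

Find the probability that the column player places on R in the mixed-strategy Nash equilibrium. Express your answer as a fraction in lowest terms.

The column player's mix q on L must make the row player indifferent between X and Y.
The row player's payoff from X: 10q + 10(1−q). From Y: 7q + 13(1−q).
Set equal: 3q = 3(1−q) → q = 3/6 = 1/2.
Probability on R is 1 − 1/2 = 1/2.

1/2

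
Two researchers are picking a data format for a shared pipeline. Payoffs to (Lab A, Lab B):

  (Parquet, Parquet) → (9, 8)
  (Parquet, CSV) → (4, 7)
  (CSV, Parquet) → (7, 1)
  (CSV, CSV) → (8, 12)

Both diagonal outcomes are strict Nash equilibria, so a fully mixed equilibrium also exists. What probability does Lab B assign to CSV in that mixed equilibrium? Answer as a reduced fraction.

1/3

Lab B's mix q on Parquet must make Lab A indifferent between Parquet and CSV.
Lab A's payoff from Parquet: 9q + 4(1−q). From CSV: 7q + 8(1−q).
Set equal: 2q = 4(1−q) → q = 4/6 = 2/3.
Probability on CSV is 1 − 2/3 = 1/3.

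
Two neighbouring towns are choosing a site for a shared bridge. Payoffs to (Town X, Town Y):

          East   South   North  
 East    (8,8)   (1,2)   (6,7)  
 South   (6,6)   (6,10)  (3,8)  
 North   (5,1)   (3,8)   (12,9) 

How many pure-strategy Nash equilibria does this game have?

Both East: Town X gets 8 (best alternative 6); Town Y gets 8 (best alternative 7). Neither deviates — NE.
Both South: Town X gets 6 (best alternative 3); Town Y gets 10 (best alternative 8). Neither deviates — NE.
Both North: Town X gets 12 (best alternative 6); Town Y gets 9 (best alternative 8). Neither deviates — NE.
(South, North) is not a NE: Town X would switch to North (12 > 3).
No other cell survives both best-response checks, so there are 3 pure NE.

3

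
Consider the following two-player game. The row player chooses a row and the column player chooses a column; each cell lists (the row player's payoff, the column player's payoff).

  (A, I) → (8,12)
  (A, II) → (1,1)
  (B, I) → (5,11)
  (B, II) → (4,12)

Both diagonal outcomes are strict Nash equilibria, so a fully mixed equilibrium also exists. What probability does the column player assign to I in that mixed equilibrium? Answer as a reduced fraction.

1/2

The column player's mix q on I must make the row player indifferent between A and B.
The row player's payoff from A: 8q + 1(1−q). From B: 5q + 4(1−q).
Set equal: 3q = 3(1−q) → q = 3/6 = 1/2.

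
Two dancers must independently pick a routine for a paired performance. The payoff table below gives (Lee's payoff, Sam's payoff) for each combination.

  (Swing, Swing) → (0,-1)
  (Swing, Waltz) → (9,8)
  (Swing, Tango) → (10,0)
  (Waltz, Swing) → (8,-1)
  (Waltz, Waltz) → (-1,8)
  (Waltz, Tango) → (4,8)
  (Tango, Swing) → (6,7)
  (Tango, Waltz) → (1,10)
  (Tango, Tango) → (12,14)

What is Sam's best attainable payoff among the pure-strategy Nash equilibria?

(Swing, Waltz) is a pure NE (Lee: 9 ≥ 1; Sam: 8 ≥ 0). Sam gets 8.
Both Tango is a pure NE (Lee: 12 ≥ 10; Sam: 14 ≥ 10). Sam gets 14.
Every other cell has a profitable deviation for at least one player. Highest of {8, 14} is 14.

14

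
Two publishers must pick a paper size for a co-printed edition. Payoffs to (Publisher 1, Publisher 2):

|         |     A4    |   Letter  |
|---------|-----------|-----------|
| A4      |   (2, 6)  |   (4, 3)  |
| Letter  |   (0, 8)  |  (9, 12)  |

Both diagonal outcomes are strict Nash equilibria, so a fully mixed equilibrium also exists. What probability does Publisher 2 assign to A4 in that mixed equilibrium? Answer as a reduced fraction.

5/7

Publisher 2's mix q on A4 must make Publisher 1 indifferent between A4 and Letter.
Publisher 1's payoff from A4: 2q + 4(1−q). From Letter: 0q + 9(1−q).
Set equal: 2q = 5(1−q) → q = 5/7.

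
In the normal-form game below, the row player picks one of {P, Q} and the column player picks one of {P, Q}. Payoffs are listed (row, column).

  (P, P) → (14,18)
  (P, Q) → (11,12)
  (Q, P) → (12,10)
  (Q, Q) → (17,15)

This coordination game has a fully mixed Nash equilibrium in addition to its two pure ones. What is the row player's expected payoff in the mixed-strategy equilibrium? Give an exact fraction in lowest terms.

The column player mixes with probability q on P, chosen so the row player is indifferent: 14q + 11(1−q) = 12q + 17(1−q) gives q = 3/4.
The row player's expected payoff (from either row, since indifferent) is 14·3/4 + 11·1/4 = 53/4.

53/4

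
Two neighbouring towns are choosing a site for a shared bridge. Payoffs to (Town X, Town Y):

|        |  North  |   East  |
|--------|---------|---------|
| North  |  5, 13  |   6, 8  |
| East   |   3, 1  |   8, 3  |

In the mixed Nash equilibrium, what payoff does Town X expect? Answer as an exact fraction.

Town Y mixes with probability q on North, chosen so Town X is indifferent: 5q + 6(1−q) = 3q + 8(1−q) gives q = 1/2.
Town X's expected payoff (from either row, since indifferent) is 5·1/2 + 6·1/2 = 11/2.

11/2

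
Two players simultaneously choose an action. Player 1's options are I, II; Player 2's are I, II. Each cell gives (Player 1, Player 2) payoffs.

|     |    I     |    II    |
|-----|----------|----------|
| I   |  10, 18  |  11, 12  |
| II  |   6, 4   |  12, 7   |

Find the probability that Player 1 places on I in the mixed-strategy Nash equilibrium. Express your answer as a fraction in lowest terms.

1/3

Player 1's mix p on I must make Player 2 indifferent between I and II.
Player 2's payoff from I: 18p + 4(1−p). From II: 12p + 7(1−p).
Set equal: 6p = 3(1−p) → p = 3/9 = 1/3.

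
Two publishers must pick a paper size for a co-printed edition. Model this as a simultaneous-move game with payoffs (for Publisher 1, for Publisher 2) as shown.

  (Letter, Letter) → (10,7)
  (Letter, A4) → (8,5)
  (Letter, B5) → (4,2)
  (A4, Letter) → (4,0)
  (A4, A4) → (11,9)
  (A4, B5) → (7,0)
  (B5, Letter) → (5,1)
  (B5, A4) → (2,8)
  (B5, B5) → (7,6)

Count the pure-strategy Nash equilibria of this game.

2

Both Letter: Publisher 1 gets 10 (best alternative 5); Publisher 2 gets 7 (best alternative 5). Neither deviates — NE.
Both A4: Publisher 1 gets 11 (best alternative 8); Publisher 2 gets 9 (best alternative 0). Neither deviates — NE.
Both B5 is not a NE: Publisher 2 would switch to A4 (8 > 6).
No other cell survives both best-response checks, so there are 2 pure NE.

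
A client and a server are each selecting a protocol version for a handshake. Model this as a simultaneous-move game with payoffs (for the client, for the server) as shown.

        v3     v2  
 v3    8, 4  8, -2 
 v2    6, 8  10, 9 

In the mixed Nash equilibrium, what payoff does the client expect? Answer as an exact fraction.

8

The server mixes with probability q on v3, chosen so the client is indifferent: 8q + 8(1−q) = 6q + 10(1−q) gives q = 1/2.
The client's expected payoff (from either row, since indifferent) is 8·1/2 + 8·1/2 = 8.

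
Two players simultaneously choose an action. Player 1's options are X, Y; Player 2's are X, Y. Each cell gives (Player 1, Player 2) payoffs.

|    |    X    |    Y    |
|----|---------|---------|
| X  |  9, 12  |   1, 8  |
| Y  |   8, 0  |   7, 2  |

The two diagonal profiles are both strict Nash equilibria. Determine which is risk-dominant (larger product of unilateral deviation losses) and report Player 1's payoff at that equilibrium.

At both X: Player 1 loses 9 − 8 = 1 by deviating; Player 2 loses 12 − 8 = 4. Product = 1·4 = 4.
At both Y: Player 1 loses 7 − 1 = 6 by deviating; Player 2 loses 2 − 0 = 2. Product = 6·2 = 12.
12 > 4, so both Y is risk-dominant. Player 1's payoff there is 7.

7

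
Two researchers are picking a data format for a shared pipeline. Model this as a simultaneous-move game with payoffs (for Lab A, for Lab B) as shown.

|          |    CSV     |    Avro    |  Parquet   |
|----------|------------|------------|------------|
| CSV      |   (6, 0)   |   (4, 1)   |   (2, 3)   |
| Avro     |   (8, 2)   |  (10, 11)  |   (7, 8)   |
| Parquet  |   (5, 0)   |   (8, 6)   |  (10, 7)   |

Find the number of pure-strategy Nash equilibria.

Both Avro: Lab A gets 10 (best alternative 8); Lab B gets 11 (best alternative 8). Neither deviates — NE.
Both Parquet: Lab A gets 10 (best alternative 7); Lab B gets 7 (best alternative 6). Neither deviates — NE.
Both CSV is not a NE: Lab A would switch to Avro (8 > 6).
No other cell survives both best-response checks, so there are 2 pure NE.

2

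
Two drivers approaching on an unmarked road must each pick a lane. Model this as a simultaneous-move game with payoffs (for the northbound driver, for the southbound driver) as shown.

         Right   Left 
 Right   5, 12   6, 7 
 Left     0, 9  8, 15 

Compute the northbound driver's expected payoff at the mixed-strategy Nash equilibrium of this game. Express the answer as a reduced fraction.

40/7

The southbound driver mixes with probability q on Right, chosen so the northbound driver is indifferent: 5q + 6(1−q) = 0q + 8(1−q) gives q = 2/7.
The northbound driver's expected payoff (from either row, since indifferent) is 5·2/7 + 6·5/7 = 40/7.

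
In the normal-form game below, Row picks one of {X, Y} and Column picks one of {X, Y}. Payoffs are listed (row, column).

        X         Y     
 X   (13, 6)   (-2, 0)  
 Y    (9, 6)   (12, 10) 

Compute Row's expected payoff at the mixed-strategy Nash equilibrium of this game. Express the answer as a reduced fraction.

29/3

Column mixes with probability q on X, chosen so Row is indifferent: 13q + (-2)(1−q) = 9q + 12(1−q) gives q = 7/9.
Row's expected payoff (from either row, since indifferent) is 13·7/9 + (-2)·2/9 = 29/3.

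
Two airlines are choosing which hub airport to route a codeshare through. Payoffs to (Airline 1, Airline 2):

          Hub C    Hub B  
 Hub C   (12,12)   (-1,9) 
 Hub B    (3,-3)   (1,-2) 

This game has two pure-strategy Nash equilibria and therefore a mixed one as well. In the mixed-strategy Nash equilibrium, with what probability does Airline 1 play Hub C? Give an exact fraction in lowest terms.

Airline 1's mix p on Hub C must make Airline 2 indifferent between Hub C and Hub B.
Airline 2's payoff from Hub C: 12p + (-3)(1−p). From Hub B: 9p + (-2)(1−p).
Set equal: 3p = 1(1−p) → p = 1/4.

1/4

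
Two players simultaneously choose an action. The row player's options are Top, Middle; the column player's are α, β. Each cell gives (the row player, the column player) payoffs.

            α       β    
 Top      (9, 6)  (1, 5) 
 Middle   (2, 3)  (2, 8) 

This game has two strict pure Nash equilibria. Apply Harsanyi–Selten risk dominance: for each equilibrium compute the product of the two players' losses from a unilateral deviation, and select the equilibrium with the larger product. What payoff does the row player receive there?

9

At (Top, α): the row player loses 9 − 2 = 7 by deviating; the column player loses 6 − 5 = 1. Product = 7·1 = 7.
At (Middle, β): the row player loses 2 − 1 = 1 by deviating; the column player loses 8 − 3 = 5. Product = 1·5 = 5.
7 > 5, so (Top, α) is risk-dominant. The row player's payoff there is 9.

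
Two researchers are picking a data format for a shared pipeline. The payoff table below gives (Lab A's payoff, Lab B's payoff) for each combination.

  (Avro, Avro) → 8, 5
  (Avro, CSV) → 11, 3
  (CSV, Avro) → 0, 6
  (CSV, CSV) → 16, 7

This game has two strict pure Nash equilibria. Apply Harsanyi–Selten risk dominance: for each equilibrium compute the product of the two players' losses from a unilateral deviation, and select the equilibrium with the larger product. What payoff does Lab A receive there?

8

At both Avro: Lab A loses 8 − 0 = 8 by deviating; Lab B loses 5 − 3 = 2. Product = 8·2 = 16.
At both CSV: Lab A loses 16 − 11 = 5 by deviating; Lab B loses 7 − 6 = 1. Product = 5·1 = 5.
16 > 5, so both Avro is risk-dominant. Lab A's payoff there is 8.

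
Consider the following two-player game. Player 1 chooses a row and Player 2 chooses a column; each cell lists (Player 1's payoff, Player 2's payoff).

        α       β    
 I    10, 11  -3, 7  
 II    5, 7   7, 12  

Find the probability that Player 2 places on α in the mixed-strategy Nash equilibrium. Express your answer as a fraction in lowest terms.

2/3

Player 2's mix q on α must make Player 1 indifferent between I and II.
Player 1's payoff from I: 10q + (-3)(1−q). From II: 5q + 7(1−q).
Set equal: 5q = 10(1−q) → q = 10/15 = 2/3.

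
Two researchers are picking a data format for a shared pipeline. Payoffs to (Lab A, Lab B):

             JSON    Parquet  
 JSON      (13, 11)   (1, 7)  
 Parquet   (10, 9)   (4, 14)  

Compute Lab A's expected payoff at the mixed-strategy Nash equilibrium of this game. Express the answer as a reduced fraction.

7

Lab B mixes with probability q on JSON, chosen so Lab A is indifferent: 13q + 1(1−q) = 10q + 4(1−q) gives q = 1/2.
Lab A's expected payoff (from either row, since indifferent) is 13·1/2 + 1·1/2 = 7.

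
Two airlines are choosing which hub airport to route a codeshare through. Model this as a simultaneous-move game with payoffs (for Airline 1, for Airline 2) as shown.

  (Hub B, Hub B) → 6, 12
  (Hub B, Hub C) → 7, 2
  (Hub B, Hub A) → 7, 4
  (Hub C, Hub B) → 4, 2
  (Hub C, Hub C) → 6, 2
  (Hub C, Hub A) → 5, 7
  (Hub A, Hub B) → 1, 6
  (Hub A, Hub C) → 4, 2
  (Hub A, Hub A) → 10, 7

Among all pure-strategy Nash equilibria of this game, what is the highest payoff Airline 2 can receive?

12

Both Hub B is a pure NE (Airline 1: 6 ≥ 4; Airline 2: 12 ≥ 4). Airline 2 gets 12.
Both Hub A is a pure NE (Airline 1: 10 ≥ 7; Airline 2: 7 ≥ 6). Airline 2 gets 7.
Every other cell has a profitable deviation for at least one player. Highest of {12, 7} is 12.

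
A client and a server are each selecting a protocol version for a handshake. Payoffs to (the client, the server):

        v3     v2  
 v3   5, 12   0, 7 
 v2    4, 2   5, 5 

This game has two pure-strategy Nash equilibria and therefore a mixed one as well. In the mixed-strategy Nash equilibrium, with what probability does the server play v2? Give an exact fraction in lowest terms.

The server's mix q on v3 must make the client indifferent between v3 and v2.
The client's payoff from v3: 5q + 0(1−q). From v2: 4q + 5(1−q).
Set equal: 1q = 5(1−q) → q = 5/6.
Probability on v2 is 1 − 5/6 = 1/6.

1/6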